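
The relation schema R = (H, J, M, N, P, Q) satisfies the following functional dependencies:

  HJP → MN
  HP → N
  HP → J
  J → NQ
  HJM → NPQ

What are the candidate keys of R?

Attribute H never appears on the right-hand side of any dependency, so H must belong to every candidate key.
{H}⁺ = {H}, which is not all of the schema, so we must add further attributes.
{H, P}⁺: HP→N adds N; HP→J adds J; J→NQ adds Q; HJP→MN adds M → {H, J, M, N, P, Q}. Minimal: {P}⁺ = {P}; {H}⁺ = {H} — none reach the full schema.
{H, J, M}⁺: J→NQ adds N, Q; HJM→NPQ adds P → {H, J, M, N, P, Q}. Minimal: {J, M}⁺ = {J, M, N, Q}; {H, M}⁺ = {H, M}; {H, J}⁺ = {H, J, N, Q} — none reach the full schema.
Any other superkey contains one of these as a subset, so there are no further candidate keys.

{H, P}; {H, J, M}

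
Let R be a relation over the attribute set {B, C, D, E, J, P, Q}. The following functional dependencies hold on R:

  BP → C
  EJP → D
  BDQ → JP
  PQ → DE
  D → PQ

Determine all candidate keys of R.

{B, D}, {B, P, Q}, {B, E, J, P}

Attribute B never appears on the right-hand side of any dependency, so B must belong to every candidate key.
{B}⁺ = {B}, which is not all of the schema, so we must add further attributes.
{B, D}⁺: D→PQ adds P, Q; BP→C adds C; BDQ→JP adds J; PQ→DE adds E → {B, C, D, E, J, P, Q}. Minimal: {D}⁺ = {D, E, P, Q}; {B}⁺ = {B} — none reach the full schema.
{B, P, Q}⁺: BP→C adds C; PQ→DE adds D, E; BDQ→JP adds J → {B, C, D, E, J, P, Q}. Minimal: {P, Q}⁺ = {D, E, P, Q}; {B, Q}⁺ = {B, Q}; {B, P}⁺ = {B, C, P} — none reach the full schema.
{B, E, J, P}⁺: BP→C adds C; EJP→D adds D; D→PQ adds Q → {B, C, D, E, J, P, Q}. Minimal: {E, J, P}⁺ = {D, E, J, P, Q}; {B, J, P}⁺ = {B, C, J, P}; {B, E, P}⁺ = {B, C, E, P}; … — none reach the full schema.
Any other superkey contains one of these as a subset, so there are no further candidate keys.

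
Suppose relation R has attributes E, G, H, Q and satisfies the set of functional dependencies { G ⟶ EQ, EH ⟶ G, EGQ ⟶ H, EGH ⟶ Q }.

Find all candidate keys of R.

{G}; {E, H}

{G}⁺: G→EQ adds E, Q; EGQ→H adds H → {E, G, H, Q}.
{E, H}⁺: EH→G adds G; EGH→Q adds Q → {E, G, H, Q}.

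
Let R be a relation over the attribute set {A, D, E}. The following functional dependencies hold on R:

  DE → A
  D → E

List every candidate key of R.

Attribute D never appears on the right-hand side of any dependency, so D must belong to every candidate key.
{D}⁺ = {A, D, E}, which is all of the schema, so {D} is the only candidate key.

{D}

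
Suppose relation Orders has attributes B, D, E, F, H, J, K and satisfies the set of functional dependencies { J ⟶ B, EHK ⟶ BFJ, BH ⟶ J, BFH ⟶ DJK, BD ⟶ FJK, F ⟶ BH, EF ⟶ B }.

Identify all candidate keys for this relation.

{E, F}⁺: F→BH adds B, H; BH→J adds J; BFH→DJK adds D, K → {B, D, E, F, H, J, K}.
{B, D, E}⁺: BD→FJK adds F, J, K; F→BH adds H → {B, D, E, F, H, J, K}.
{D, E, J}⁺: J→B adds B; BD→FJK adds F, K; F→BH adds H → {B, D, E, F, H, J, K}.
{E, H, K}⁺: EHK→BFJ adds B, F, J; BFH→DJK adds D → {B, D, E, F, H, J, K}.
Any other superkey contains one of these as a subset, so there are no further candidate keys.

(E, F); (B, D, E); (D, E, J); (E, H, K)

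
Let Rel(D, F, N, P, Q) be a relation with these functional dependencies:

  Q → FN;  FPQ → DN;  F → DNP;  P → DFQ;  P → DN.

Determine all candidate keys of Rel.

{F}⁺: F→DNP adds D, N, P; P→DFQ adds Q → {D, F, N, P, Q}.
{P}⁺: P→DFQ adds D, F, Q; P→DN adds N → {D, F, N, P, Q}.
{Q}⁺: Q→FN adds F, N; F→DNP adds D, P → {D, F, N, P, Q}.

{F}; {P}; {Q}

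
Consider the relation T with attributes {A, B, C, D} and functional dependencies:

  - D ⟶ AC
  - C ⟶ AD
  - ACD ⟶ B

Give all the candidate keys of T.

{C}⁺: C→AD adds A, D; ACD→B adds B → {A, B, C, D}.
{D}⁺: D→AC adds A, C; ACD→B adds B → {A, B, C, D}.
Any other superkey contains one of these as a subset, so there are no further candidate keys.

(C), (D)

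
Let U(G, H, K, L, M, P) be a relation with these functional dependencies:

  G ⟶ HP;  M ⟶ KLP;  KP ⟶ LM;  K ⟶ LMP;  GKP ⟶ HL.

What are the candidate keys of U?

Attribute G never appears on the right-hand side of any dependency, so G must belong to every candidate key.
{G}⁺ = {G, H, P}, which is not all of the schema, so we must add further attributes.
{G, K}⁺: G→HP adds H, P; KP→LM adds L, M → {G, H, K, L, M, P}. Minimal: {K}⁺ = {K, L, M, P}; {G}⁺ = {G, H, P} — none reach the full schema.
{G, M}⁺: G→HP adds H, P; M→KLP adds K, L → {G, H, K, L, M, P}. Minimal: {M}⁺ = {K, L, M, P}; {G}⁺ = {G, H, P} — none reach the full schema.

GK, GM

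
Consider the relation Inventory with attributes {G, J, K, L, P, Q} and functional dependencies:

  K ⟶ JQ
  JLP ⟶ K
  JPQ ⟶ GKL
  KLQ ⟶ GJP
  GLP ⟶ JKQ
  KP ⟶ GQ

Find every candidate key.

{K, L}⁺: K→JQ adds J, Q; KLQ→GJP adds G, P → {G, J, K, L, P, Q}.
{K, P}⁺: K→JQ adds J, Q; JPQ→GKL adds G, L → {G, J, K, L, P, Q}.
{G, L, P}⁺: GLP→JKQ adds J, K, Q → {G, J, K, L, P, Q}.
{J, L, P}⁺: JLP→K adds K; KP→GQ adds G, Q → {G, J, K, L, P, Q}.
{J, P, Q}⁺: JPQ→GKL adds G, K, L → {G, J, K, L, P, Q}.

{K, L}, {K, P}, {G, L, P}, {J, L, P}, {J, P, Q}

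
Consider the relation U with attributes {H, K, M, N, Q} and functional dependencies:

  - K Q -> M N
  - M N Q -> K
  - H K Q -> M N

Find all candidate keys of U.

{H, K, Q}⁺: KQ→MN adds M, N → {H, K, M, N, Q}. Minimal: {K, Q}⁺ = {K, M, N, Q}; {H, Q}⁺ = {H, Q}; {H, K}⁺ = {H, K} — none reach the full schema.
{H, M, N, Q}⁺: MNQ→K adds K → {H, K, M, N, Q}. Minimal: {M, N, Q}⁺ = {K, M, N, Q}; {H, N, Q}⁺ = {H, N, Q}; {H, M, Q}⁺ = {H, M, Q}; … — none reach the full schema.

(H, K, Q), (H, M, N, Q)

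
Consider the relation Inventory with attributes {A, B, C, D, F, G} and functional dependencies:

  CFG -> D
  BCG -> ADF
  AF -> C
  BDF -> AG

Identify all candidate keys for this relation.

Attribute B never appears on the right-hand side of any dependency, so B must belong to every candidate key.
{B}⁺ = {B}, which is not all of the schema, so we must add further attributes.
{B, C, G}⁺: BCG→ADF adds A, D, F → {A, B, C, D, F, G}. Minimal: {C, G}⁺ = {C, G}; {B, G}⁺ = {B, G}; {B, C}⁺ = {B, C} — none reach the full schema.
{B, D, F}⁺: BDF→AG adds A, G; AF→C adds C → {A, B, C, D, F, G}. Minimal: {D, F}⁺ = {D, F}; {B, F}⁺ = {B, F}; {B, D}⁺ = {B, D} — none reach the full schema.
{A, B, F, G}⁺: AF→C adds C; CFG→D adds D → {A, B, C, D, F, G}. Minimal: {B, F, G}⁺ = {B, F, G}; {A, F, G}⁺ = {A, C, D, F, G}; {A, B, G}⁺ = {A, B, G}; … — none reach the full schema.
Any other superkey contains one of these as a subset, so there are no further candidate keys.

(B, C, G); (B, D, F); (A, B, F, G)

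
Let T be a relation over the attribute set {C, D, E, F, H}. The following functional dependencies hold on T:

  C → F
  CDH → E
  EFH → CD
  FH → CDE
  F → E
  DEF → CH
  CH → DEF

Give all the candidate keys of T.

{C, D}, {C, H}, {D, F}, {F, H}

{C, D}⁺: C→F adds F; F→E adds E; DEF→CH adds H → {C, D, E, F, H}. Minimal: {D}⁺ = {D}; {C}⁺ = {C, E, F} — none reach the full schema.
{C, H}⁺: C→F adds F; FH→CDE adds D, E → {C, D, E, F, H}. Minimal: {H}⁺ = {H}; {C}⁺ = {C, E, F} — none reach the full schema.
{D, F}⁺: F→E adds E; DEF→CH adds C, H → {C, D, E, F, H}. Minimal: {F}⁺ = {E, F}; {D}⁺ = {D} — none reach the full schema.
{F, H}⁺: FH→CDE adds C, D, E → {C, D, E, F, H}. Minimal: {H}⁺ = {H}; {F}⁺ = {E, F} — none reach the full schema.
Any other superkey contains one of these as a subset, so there are no further candidate keys.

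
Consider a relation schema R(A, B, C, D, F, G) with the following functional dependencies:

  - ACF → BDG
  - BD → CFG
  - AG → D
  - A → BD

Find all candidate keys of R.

Attribute A never appears on the right-hand side of any dependency, so A must belong to every candidate key.
{A}⁺ = {A, B, C, D, F, G}, which is all of the schema, so {A} is the only candidate key.

A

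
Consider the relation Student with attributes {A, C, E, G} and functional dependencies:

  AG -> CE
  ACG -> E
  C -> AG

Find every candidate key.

{C}, {A, G}

{C}⁺: C→AG adds A, G; AG→CE adds E → {A, C, E, G}.
{A, G}⁺: AG→CE adds C, E → {A, C, E, G}. Minimal: {G}⁺ = {G}; {A}⁺ = {A} — none reach the full schema.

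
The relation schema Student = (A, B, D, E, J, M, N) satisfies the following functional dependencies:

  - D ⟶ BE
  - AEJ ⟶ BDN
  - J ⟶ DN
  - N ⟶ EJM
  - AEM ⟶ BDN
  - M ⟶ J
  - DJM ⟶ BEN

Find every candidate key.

Attribute A never appears on the right-hand side of any dependency, so A must belong to every candidate key.
{A}⁺ = {A}, which is not all of the schema, so we must add further attributes.
{A, J}⁺: J→DN adds D, N; N→EJM adds E, M; AEM→BDN adds B → {A, B, D, E, J, M, N}. Minimal: {J}⁺ = {B, D, E, J, M, N}; {A}⁺ = {A} — none reach the full schema.
{A, M}⁺: M→J adds J; J→DN adds D, N; N→EJM adds E; AEM→BDN adds B → {A, B, D, E, J, M, N}. Minimal: {M}⁺ = {B, D, E, J, M, N}; {A}⁺ = {A} — none reach the full schema.
{A, N}⁺: N→EJM adds E, J, M; AEM→BDN adds B, D → {A, B, D, E, J, M, N}. Minimal: {N}⁺ = {B, D, E, J, M, N}; {A}⁺ = {A} — none reach the full schema.
Any other superkey contains one of these as a subset, so there are no further candidate keys.

{A, J}, {A, M}, {A, N}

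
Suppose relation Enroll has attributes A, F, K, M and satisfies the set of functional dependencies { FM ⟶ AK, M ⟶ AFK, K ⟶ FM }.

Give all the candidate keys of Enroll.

{K}, {M}

{K}⁺: K→FM adds F, M; FM→AK adds A → {A, F, K, M}.
{M}⁺: M→AFK adds A, F, K → {A, F, K, M}.
Any other superkey contains one of these as a subset, so there are no further candidate keys.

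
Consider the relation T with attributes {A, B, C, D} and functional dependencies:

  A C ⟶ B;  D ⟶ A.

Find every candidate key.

{C, D}

Attributes C, D never appear on any right-hand side, so every candidate key must contain {C, D}.
{C, D}⁺ = {A, B, C, D}, which is all of the schema, so {C, D} is the only candidate key.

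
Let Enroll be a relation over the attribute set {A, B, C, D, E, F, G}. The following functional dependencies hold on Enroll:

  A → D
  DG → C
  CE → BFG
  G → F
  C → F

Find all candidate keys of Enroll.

{A, C, E}, {A, E, G}

Attributes A, E never appear on any right-hand side, so every candidate key must contain {A, E}.
{A, E}⁺ = {A, D, E}, which is not all of the schema, so we must add further attributes.
{A, C, E}⁺: A→D adds D; CE→BFG adds B, F, G → {A, B, C, D, E, F, G}. Minimal: {C, E}⁺ = {B, C, E, F, G}; {A, E}⁺ = {A, D, E}; {A, C}⁺ = {A, C, D, F} — none reach the full schema.
{A, E, G}⁺: A→D adds D; DG→C adds C; CE→BFG adds B, F → {A, B, C, D, E, F, G}. Minimal: {E, G}⁺ = {E, F, G}; {A, G}⁺ = {A, C, D, F, G}; {A, E}⁺ = {A, D, E} — none reach the full schema.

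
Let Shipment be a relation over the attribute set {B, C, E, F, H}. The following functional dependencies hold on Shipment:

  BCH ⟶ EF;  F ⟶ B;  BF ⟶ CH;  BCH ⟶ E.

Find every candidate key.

{F}, {B, C, H}

{F}⁺: F→B adds B; BF→CH adds C, H; BCH→E adds E → {B, C, E, F, H}.
{B, C, H}⁺: BCH→EF adds E, F → {B, C, E, F, H}. Minimal: {C, H}⁺ = {C, H}; {B, H}⁺ = {B, H}; {B, C}⁺ = {B, C} — none reach the full schema.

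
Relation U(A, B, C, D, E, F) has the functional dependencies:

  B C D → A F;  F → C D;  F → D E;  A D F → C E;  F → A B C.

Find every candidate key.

{F}; {B, C, D}

{F}⁺: F→CD adds C, D; F→DE adds E; F→ABC adds A, B → {A, B, C, D, E, F}.
{B, C, D}⁺: BCD→AF adds A, F; F→DE adds E → {A, B, C, D, E, F}. Minimal: {C, D}⁺ = {C, D}; {B, D}⁺ = {B, D}; {B, C}⁺ = {B, C} — none reach the full schema.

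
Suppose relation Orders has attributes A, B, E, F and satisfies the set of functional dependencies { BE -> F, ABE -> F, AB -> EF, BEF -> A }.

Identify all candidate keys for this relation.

{A, B}; {B, E}

Attribute B never appears on the right-hand side of any dependency, so B must belong to every candidate key.
{B}⁺ = {B}, which is not all of the schema, so we must add further attributes.
{A, B}⁺: AB→EF adds E, F → {A, B, E, F}.
{B, E}⁺: BE→F adds F; BEF→A adds A → {A, B, E, F}.
Any other superkey contains one of these as a subset, so there are no further candidate keys.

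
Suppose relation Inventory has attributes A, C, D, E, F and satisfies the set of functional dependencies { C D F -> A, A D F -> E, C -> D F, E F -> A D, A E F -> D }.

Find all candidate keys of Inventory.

C

{C}⁺: C→DF adds D, F; CDF→A adds A; ADF→E adds E → {A, C, D, E, F}.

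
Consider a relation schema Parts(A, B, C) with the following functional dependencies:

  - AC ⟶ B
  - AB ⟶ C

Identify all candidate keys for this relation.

{A, B}, {A, C}

{A, B}⁺: AB→C adds C → {A, B, C}.
{A, C}⁺: AC→B adds B → {A, B, C}.
Any other superkey contains one of these as a subset, so there are no further candidate keys.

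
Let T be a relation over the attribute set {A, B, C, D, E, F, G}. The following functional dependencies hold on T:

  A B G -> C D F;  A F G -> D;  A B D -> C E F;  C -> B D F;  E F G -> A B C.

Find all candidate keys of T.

Attribute G never appears on the right-hand side of any dependency, so G must belong to every candidate key.
{G}⁺ = {G}, which is not all of the schema, so we must add further attributes.
{A, B, G}⁺: ABG→CDF adds C, D, F; ABD→CEF adds E → {A, B, C, D, E, F, G}. Minimal: {B, G}⁺ = {B, G}; {A, G}⁺ = {A, G}; {A, B}⁺ = {A, B} — none reach the full schema.
{A, C, G}⁺: C→BDF adds B, D, F; ABD→CEF adds E → {A, B, C, D, E, F, G}. Minimal: {C, G}⁺ = {B, C, D, F, G}; {A, G}⁺ = {A, G}; {A, C}⁺ = {A, B, C, D, E, F} — none reach the full schema.
{C, E, G}⁺: C→BDF adds B, D, F; EFG→ABC adds A → {A, B, C, D, E, F, G}. Minimal: {E, G}⁺ = {E, G}; {C, G}⁺ = {B, C, D, F, G}; {C, E}⁺ = {B, C, D, E, F} — none reach the full schema.
{E, F, G}⁺: EFG→ABC adds A, B, C; ABG→CDF adds D → {A, B, C, D, E, F, G}. Minimal: {F, G}⁺ = {F, G}; {E, G}⁺ = {E, G}; {E, F}⁺ = {E, F} — none reach the full schema.

{A, B, G}; {A, C, G}; {C, E, G}; {E, F, G}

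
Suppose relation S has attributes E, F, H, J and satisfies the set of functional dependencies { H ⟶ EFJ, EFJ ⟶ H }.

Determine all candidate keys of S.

{H}, {E, F, J}

{H}⁺: H→EFJ adds E, F, J → {E, F, H, J}.
{E, F, J}⁺: EFJ→H adds H → {E, F, H, J}. Minimal: {F, J}⁺ = {F, J}; {E, J}⁺ = {E, J}; {E, F}⁺ = {E, F} — none reach the full schema.
Any other superkey contains one of these as a subset, so there are no further candidate keys.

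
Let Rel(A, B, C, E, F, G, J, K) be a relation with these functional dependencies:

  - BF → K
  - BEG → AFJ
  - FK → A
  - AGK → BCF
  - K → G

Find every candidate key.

Attribute E never appears on the right-hand side of any dependency, so E must belong to every candidate key.
{E}⁺ = {E}, which is not all of the schema, so we must add further attributes.
{A, E, K}⁺: K→G adds G; AGK→BCF adds B, C, F; BEG→AFJ adds J → {A, B, C, E, F, G, J, K}. Minimal: {E, K}⁺ = {E, G, K}; {A, K}⁺ = {A, B, C, F, G, K}; {A, E}⁺ = {A, E} — none reach the full schema.
{B, E, F}⁺: BF→K adds K; FK→A adds A; K→G adds G; BEG→AFJ adds J; AGK→BCF adds C → {A, B, C, E, F, G, J, K}. Minimal: {E, F}⁺ = {E, F}; {B, F}⁺ = {A, B, C, F, G, K}; {B, E}⁺ = {B, E} — none reach the full schema.
{B, E, G}⁺: BEG→AFJ adds A, F, J; BF→K adds K; AGK→BCF adds C → {A, B, C, E, F, G, J, K}. Minimal: {E, G}⁺ = {E, G}; {B, G}⁺ = {B, G}; {B, E}⁺ = {B, E} — none reach the full schema.
{B, E, K}⁺: K→G adds G; BEG→AFJ adds A, F, J; AGK→BCF adds C → {A, B, C, E, F, G, J, K}. Minimal: {E, K}⁺ = {E, G, K}; {B, K}⁺ = {B, G, K}; {B, E}⁺ = {B, E} — none reach the full schema.
{E, F, K}⁺: FK→A adds A; K→G adds G; AGK→BCF adds B, C; BEG→AFJ adds J → {A, B, C, E, F, G, J, K}. Minimal: {F, K}⁺ = {A, B, C, F, G, K}; {E, K}⁺ = {E, G, K}; {E, F}⁺ = {E, F} — none reach the full schema.

{A, E, K}, {B, E, F}, {B, E, G}, {B, E, K}, {E, F, K}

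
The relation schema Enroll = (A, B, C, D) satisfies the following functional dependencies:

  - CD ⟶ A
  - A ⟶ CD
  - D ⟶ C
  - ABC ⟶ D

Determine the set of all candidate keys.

{A, B}, {B, D}

Attribute B never appears on the right-hand side of any dependency, so B must belong to every candidate key.
{B}⁺ = {B}, which is not all of the schema, so we must add further attributes.
{A, B}⁺: A→CD adds C, D → {A, B, C, D}. Minimal: {B}⁺ = {B}; {A}⁺ = {A, C, D} — none reach the full schema.
{B, D}⁺: D→C adds C; CD→A adds A → {A, B, C, D}. Minimal: {D}⁺ = {A, C, D}; {B}⁺ = {B} — none reach the full schema.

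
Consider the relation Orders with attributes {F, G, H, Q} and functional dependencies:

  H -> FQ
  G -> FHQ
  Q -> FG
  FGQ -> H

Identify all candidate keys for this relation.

{G}⁺: G→FHQ adds F, H, Q → {F, G, H, Q}.
{H}⁺: H→FQ adds F, Q; Q→FG adds G → {F, G, H, Q}.
{Q}⁺: Q→FG adds F, G; FGQ→H adds H → {F, G, H, Q}.
Any other superkey contains one of these as a subset, so there are no further candidate keys.

{G}, {H}, {Q}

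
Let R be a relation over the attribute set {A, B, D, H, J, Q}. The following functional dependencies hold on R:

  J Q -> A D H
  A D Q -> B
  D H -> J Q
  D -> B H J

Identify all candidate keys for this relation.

(D); (J, Q)

{D}⁺: D→BHJ adds B, H, J; DH→JQ adds Q; JQ→ADH adds A → {A, B, D, H, J, Q}.
{J, Q}⁺: JQ→ADH adds A, D, H; ADQ→B adds B → {A, B, D, H, J, Q}. Minimal: {Q}⁺ = {Q}; {J}⁺ = {J} — none reach the full schema.
Any other superkey contains one of these as a subset, so there are no further candidate keys.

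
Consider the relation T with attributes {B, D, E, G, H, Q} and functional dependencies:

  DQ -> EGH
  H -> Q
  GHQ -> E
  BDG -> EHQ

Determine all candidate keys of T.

Attributes B, D never appear on any right-hand side, so every candidate key must contain {B, D}.
{B, D}⁺ = {B, D}, which is not all of the schema, so we must add further attributes.
{B, D, G}⁺: BDG→EHQ adds E, H, Q → {B, D, E, G, H, Q}. Minimal: {D, G}⁺ = {D, G}; {B, G}⁺ = {B, G}; {B, D}⁺ = {B, D} — none reach the full schema.
{B, D, H}⁺: H→Q adds Q; DQ→EGH adds E, G → {B, D, E, G, H, Q}. Minimal: {D, H}⁺ = {D, E, G, H, Q}; {B, H}⁺ = {B, H, Q}; {B, D}⁺ = {B, D} — none reach the full schema.
{B, D, Q}⁺: DQ→EGH adds E, G, H → {B, D, E, G, H, Q}. Minimal: {D, Q}⁺ = {D, E, G, H, Q}; {B, Q}⁺ = {B, Q}; {B, D}⁺ = {B, D} — none reach the full schema.

{B, D, G}, {B, D, H}, {B, D, Q}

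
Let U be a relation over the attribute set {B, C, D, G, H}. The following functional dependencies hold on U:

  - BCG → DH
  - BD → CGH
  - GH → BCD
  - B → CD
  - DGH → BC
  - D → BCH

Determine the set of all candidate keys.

B; D; GH

{B}⁺: B→CD adds C, D; D→BCH adds H; BD→CGH adds G → {B, C, D, G, H}.
{D}⁺: D→BCH adds B, C, H; BD→CGH adds G → {B, C, D, G, H}.
{G, H}⁺: GH→BCD adds B, C, D → {B, C, D, G, H}. Minimal: {H}⁺ = {H}; {G}⁺ = {G} — none reach the full schema.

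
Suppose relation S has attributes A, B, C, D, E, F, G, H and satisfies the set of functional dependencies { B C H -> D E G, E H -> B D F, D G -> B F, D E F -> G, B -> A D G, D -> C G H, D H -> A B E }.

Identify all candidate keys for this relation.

{B}, {D}, {E, H}

{B}⁺: B→ADG adds A, D, G; D→CGH adds C, H; DH→ABE adds E; EH→BDF adds F → {A, B, C, D, E, F, G, H}.
{D}⁺: D→CGH adds C, G, H; DH→ABE adds A, B, E; EH→BDF adds F → {A, B, C, D, E, F, G, H}.
{E, H}⁺: EH→BDF adds B, D, F; DEF→G adds G; B→ADG adds A; D→CGH adds C → {A, B, C, D, E, F, G, H}. Minimal: {H}⁺ = {H}; {E}⁺ = {E} — none reach the full schema.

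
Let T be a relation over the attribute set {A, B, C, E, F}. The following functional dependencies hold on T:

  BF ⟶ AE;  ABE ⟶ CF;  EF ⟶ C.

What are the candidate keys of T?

Attribute B never appears on the right-hand side of any dependency, so B must belong to every candidate key.
{B}⁺ = {B}, which is not all of the schema, so we must add further attributes.
{B, F}⁺: BF→AE adds A, E; ABE→CF adds C → {A, B, C, E, F}. Minimal: {F}⁺ = {F}; {B}⁺ = {B} — none reach the full schema.
{A, B, E}⁺: ABE→CF adds C, F → {A, B, C, E, F}. Minimal: {B, E}⁺ = {B, E}; {A, E}⁺ = {A, E}; {A, B}⁺ = {A, B} — none reach the full schema.
Any other superkey contains one of these as a subset, so there are no further candidate keys.

(B, F), (A, B, E)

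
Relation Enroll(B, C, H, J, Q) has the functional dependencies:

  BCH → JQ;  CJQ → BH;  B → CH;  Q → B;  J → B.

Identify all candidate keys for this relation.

{B}, {J}, {Q}

{B}⁺: B→CH adds C, H; BCH→JQ adds J, Q → {B, C, H, J, Q}.
{J}⁺: J→B adds B; B→CH adds C, H; BCH→JQ adds Q → {B, C, H, J, Q}.
{Q}⁺: Q→B adds B; B→CH adds C, H; BCH→JQ adds J → {B, C, H, J, Q}.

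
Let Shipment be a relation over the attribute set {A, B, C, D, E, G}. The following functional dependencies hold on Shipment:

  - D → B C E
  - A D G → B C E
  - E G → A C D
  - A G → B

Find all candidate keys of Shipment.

{D, G}; {E, G}

Attribute G never appears on the right-hand side of any dependency, so G must belong to every candidate key.
{G}⁺ = {G}, which is not all of the schema, so we must add further attributes.
{D, G}⁺: D→BCE adds B, C, E; EG→ACD adds A → {A, B, C, D, E, G}. Minimal: {G}⁺ = {G}; {D}⁺ = {B, C, D, E} — none reach the full schema.
{E, G}⁺: EG→ACD adds A, C, D; AG→B adds B → {A, B, C, D, E, G}. Minimal: {G}⁺ = {G}; {E}⁺ = {E} — none reach the full schema.
Any other superkey contains one of these as a subset, so there are no further candidate keys.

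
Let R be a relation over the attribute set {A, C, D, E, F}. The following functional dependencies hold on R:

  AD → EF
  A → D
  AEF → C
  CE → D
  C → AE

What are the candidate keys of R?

{A}⁺: A→D adds D; AD→EF adds E, F; AEF→C adds C → {A, C, D, E, F}.
{C}⁺: C→AE adds A, E; A→D adds D; AD→EF adds F → {A, C, D, E, F}.

{A}, {C}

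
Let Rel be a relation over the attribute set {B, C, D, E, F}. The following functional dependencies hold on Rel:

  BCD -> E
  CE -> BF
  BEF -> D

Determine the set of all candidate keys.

(C, E), (B, C, D)

Attribute C never appears on the right-hand side of any dependency, so C must belong to every candidate key.
{C}⁺ = {C}, which is not all of the schema, so we must add further attributes.
{C, E}⁺: CE→BF adds B, F; BEF→D adds D → {B, C, D, E, F}. Minimal: {E}⁺ = {E}; {C}⁺ = {C} — none reach the full schema.
{B, C, D}⁺: BCD→E adds E; CE→BF adds F → {B, C, D, E, F}. Minimal: {C, D}⁺ = {C, D}; {B, D}⁺ = {B, D}; {B, C}⁺ = {B, C} — none reach the full schema.
Any other superkey contains one of these as a subset, so there are no further candidate keys.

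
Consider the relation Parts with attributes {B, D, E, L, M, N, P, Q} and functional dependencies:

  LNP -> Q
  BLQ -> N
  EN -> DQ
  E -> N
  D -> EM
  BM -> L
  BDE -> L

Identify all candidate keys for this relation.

BDP; BEP

Attributes B, P never appear on any right-hand side, so every candidate key must contain {B, P}.
{B, P}⁺ = {B, P}, which is not all of the schema, so we must add further attributes.
{B, D, P}⁺: D→EM adds E, M; BM→L adds L; E→N adds N; LNP→Q adds Q → {B, D, E, L, M, N, P, Q}.
{B, E, P}⁺: E→N adds N; EN→DQ adds D, Q; D→EM adds M; BM→L adds L → {B, D, E, L, M, N, P, Q}.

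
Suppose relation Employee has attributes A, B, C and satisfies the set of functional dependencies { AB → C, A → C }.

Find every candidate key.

{A, B}

Attributes A, B never appear on any right-hand side, so every candidate key must contain {A, B}.
{A, B}⁺ = {A, B, C}, which is all of the schema, so {A, B} is the only candidate key.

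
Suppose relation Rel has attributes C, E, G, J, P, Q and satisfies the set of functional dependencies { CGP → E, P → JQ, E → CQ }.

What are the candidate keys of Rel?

Attributes G, P never appear on any right-hand side, so every candidate key must contain {G, P}.
{G, P}⁺ = {G, J, P, Q}, which is not all of the schema, so we must add further attributes.
{C, G, P}⁺: CGP→E adds E; P→JQ adds J, Q → {C, E, G, J, P, Q}. Minimal: {G, P}⁺ = {G, J, P, Q}; {C, P}⁺ = {C, J, P, Q}; {C, G}⁺ = {C, G} — none reach the full schema.
{E, G, P}⁺: P→JQ adds J, Q; E→CQ adds C → {C, E, G, J, P, Q}. Minimal: {G, P}⁺ = {G, J, P, Q}; {E, P}⁺ = {C, E, J, P, Q}; {E, G}⁺ = {C, E, G, Q} — none reach the full schema.
Any other superkey contains one of these as a subset, so there are no further candidate keys.

(C, G, P), (E, G, P)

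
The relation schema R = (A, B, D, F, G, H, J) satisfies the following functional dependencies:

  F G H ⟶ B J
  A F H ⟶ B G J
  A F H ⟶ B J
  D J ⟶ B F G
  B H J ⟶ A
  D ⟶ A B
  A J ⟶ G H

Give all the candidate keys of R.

Attribute D never appears on the right-hand side of any dependency, so D must belong to every candidate key.
{D}⁺ = {A, B, D}, which is not all of the schema, so we must add further attributes.
{D, J}⁺: DJ→BFG adds B, F, G; D→AB adds A; AJ→GH adds H → {A, B, D, F, G, H, J}. Minimal: {J}⁺ = {J}; {D}⁺ = {A, B, D} — none reach the full schema.
{D, F, H}⁺: D→AB adds A, B; AFH→BGJ adds G, J → {A, B, D, F, G, H, J}. Minimal: {F, H}⁺ = {F, H}; {D, H}⁺ = {A, B, D, H}; {D, F}⁺ = {A, B, D, F} — none reach the full schema.
Any other superkey contains one of these as a subset, so there are no further candidate keys.

{D, J}, {D, F, H}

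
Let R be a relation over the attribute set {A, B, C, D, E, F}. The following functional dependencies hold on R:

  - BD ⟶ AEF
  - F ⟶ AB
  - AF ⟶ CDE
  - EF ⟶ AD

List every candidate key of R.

{F}, {B, D}

{F}⁺: F→AB adds A, B; AF→CDE adds C, D, E → {A, B, C, D, E, F}.
{B, D}⁺: BD→AEF adds A, E, F; AF→CDE adds C → {A, B, C, D, E, F}. Minimal: {D}⁺ = {D}; {B}⁺ = {B} — none reach the full schema.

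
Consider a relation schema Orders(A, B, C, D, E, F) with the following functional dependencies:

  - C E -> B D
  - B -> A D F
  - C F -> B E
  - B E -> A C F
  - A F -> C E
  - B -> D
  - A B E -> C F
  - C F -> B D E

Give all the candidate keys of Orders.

{B}, {A, F}, {C, E}, {C, F}

{B}⁺: B→ADF adds A, D, F; AF→CE adds C, E → {A, B, C, D, E, F}.
{A, F}⁺: AF→CE adds C, E; CF→BDE adds B, D → {A, B, C, D, E, F}. Minimal: {F}⁺ = {F}; {A}⁺ = {A} — none reach the full schema.
{C, E}⁺: CE→BD adds B, D; B→ADF adds A, F → {A, B, C, D, E, F}. Minimal: {E}⁺ = {E}; {C}⁺ = {C} — none reach the full schema.
{C, F}⁺: CF→BE adds B, E; BE→ACF adds A; B→D adds D → {A, B, C, D, E, F}. Minimal: {F}⁺ = {F}; {C}⁺ = {C} — none reach the full schema.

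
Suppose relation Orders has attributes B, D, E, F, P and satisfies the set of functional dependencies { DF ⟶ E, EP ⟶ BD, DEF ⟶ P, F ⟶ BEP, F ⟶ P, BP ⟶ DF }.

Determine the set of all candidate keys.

{F}⁺: F→BEP adds B, E, P; BP→DF adds D → {B, D, E, F, P}.
{B, P}⁺: BP→DF adds D, F; DF→E adds E → {B, D, E, F, P}. Minimal: {P}⁺ = {P}; {B}⁺ = {B} — none reach the full schema.
{E, P}⁺: EP→BD adds B, D; BP→DF adds F → {B, D, E, F, P}. Minimal: {P}⁺ = {P}; {E}⁺ = {E} — none reach the full schema.
Any other superkey contains one of these as a subset, so there are no further candidate keys.

{F}, {B, P}, {E, P}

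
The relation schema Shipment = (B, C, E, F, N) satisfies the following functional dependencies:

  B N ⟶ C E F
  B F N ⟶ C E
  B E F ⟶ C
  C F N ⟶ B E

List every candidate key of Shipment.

Attribute N never appears on the right-hand side of any dependency, so N must belong to every candidate key.
{N}⁺ = {N}, which is not all of the schema, so we must add further attributes.
{B, N}⁺: BN→CEF adds C, E, F → {B, C, E, F, N}. Minimal: {N}⁺ = {N}; {B}⁺ = {B} — none reach the full schema.
{C, F, N}⁺: CFN→BE adds B, E → {B, C, E, F, N}. Minimal: {F, N}⁺ = {F, N}; {C, N}⁺ = {C, N}; {C, F}⁺ = {C, F} — none reach the full schema.

{B, N}, {C, F, N}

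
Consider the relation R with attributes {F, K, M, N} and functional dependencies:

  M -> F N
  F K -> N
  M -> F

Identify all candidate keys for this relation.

Attributes K, M never appear on any right-hand side, so every candidate key must contain {K, M}.
{K, M}⁺ = {F, K, M, N}, which is all of the schema, so {K, M} is the only candidate key.

{K, M}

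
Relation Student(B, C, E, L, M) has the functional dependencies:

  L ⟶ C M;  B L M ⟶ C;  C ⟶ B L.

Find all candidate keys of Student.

Attribute E never appears on the right-hand side of any dependency, so E must belong to every candidate key.
{E}⁺ = {E}, which is not all of the schema, so we must add further attributes.
{C, E}⁺: C→BL adds B, L; L→CM adds M → {B, C, E, L, M}. Minimal: {E}⁺ = {E}; {C}⁺ = {B, C, L, M} — none reach the full schema.
{E, L}⁺: L→CM adds C, M; C→BL adds B → {B, C, E, L, M}. Minimal: {L}⁺ = {B, C, L, M}; {E}⁺ = {E} — none reach the full schema.
Any other superkey contains one of these as a subset, so there are no further candidate keys.

{C, E}; {E, L}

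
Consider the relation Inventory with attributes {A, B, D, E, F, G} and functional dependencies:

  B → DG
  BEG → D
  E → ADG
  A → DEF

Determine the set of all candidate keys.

{A, B}, {B, E}

Attribute B never appears on the right-hand side of any dependency, so B must belong to every candidate key.
{B}⁺ = {B, D, G}, which is not all of the schema, so we must add further attributes.
{A, B}⁺: B→DG adds D, G; A→DEF adds E, F → {A, B, D, E, F, G}. Minimal: {B}⁺ = {B, D, G}; {A}⁺ = {A, D, E, F, G} — none reach the full schema.
{B, E}⁺: B→DG adds D, G; E→ADG adds A; A→DEF adds F → {A, B, D, E, F, G}. Minimal: {E}⁺ = {A, D, E, F, G}; {B}⁺ = {B, D, G} — none reach the full schema.
Any other superkey contains one of these as a subset, so there are no further candidate keys.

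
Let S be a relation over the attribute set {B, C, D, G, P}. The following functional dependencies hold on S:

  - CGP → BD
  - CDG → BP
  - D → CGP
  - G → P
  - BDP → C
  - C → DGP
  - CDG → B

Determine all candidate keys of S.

C, D

{C}⁺: C→DGP adds D, G, P; CDG→B adds B → {B, C, D, G, P}.
{D}⁺: D→CGP adds C, G, P; CDG→B adds B → {B, C, D, G, P}.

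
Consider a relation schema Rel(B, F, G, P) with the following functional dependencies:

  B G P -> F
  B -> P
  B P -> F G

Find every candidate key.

{B}

Attribute B never appears on the right-hand side of any dependency, so B must belong to every candidate key.
{B}⁺ = {B, F, G, P}, which is all of the schema, so {B} is the only candidate key.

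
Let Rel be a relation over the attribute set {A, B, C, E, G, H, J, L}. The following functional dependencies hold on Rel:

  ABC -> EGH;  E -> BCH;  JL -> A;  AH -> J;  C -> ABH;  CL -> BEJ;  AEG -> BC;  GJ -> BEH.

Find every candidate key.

Attribute L never appears on the right-hand side of any dependency, so L must belong to every candidate key.
{L}⁺ = {L}, which is not all of the schema, so we must add further attributes.
{C, L}⁺: C→ABH adds A, B, H; CL→BEJ adds E, J; ABC→EGH adds G → {A, B, C, E, G, H, J, L}. Minimal: {L}⁺ = {L}; {C}⁺ = {A, B, C, E, G, H, J} — none reach the full schema.
{E, L}⁺: E→BCH adds B, C, H; C→ABH adds A; CL→BEJ adds J; ABC→EGH adds G → {A, B, C, E, G, H, J, L}. Minimal: {L}⁺ = {L}; {E}⁺ = {A, B, C, E, G, H, J} — none reach the full schema.
{G, J, L}⁺: JL→A adds A; GJ→BEH adds B, E, H; E→BCH adds C → {A, B, C, E, G, H, J, L}. Minimal: {J, L}⁺ = {A, J, L}; {G, L}⁺ = {G, L}; {G, J}⁺ = {A, B, C, E, G, H, J} — none reach the full schema.
{A, G, H, L}⁺: AH→J adds J; GJ→BEH adds B, E; E→BCH adds C → {A, B, C, E, G, H, J, L}. Minimal: {G, H, L}⁺ = {G, H, L}; {A, H, L}⁺ = {A, H, J, L}; {A, G, L}⁺ = {A, G, L}; … — none reach the full schema.

{C, L}, {E, L}, {G, J, L}, {A, G, H, L}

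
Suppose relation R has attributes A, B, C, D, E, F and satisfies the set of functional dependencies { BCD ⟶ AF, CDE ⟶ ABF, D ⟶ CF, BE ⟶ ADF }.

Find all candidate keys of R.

{B, E}; {D, E}

Attribute E never appears on the right-hand side of any dependency, so E must belong to every candidate key.
{E}⁺ = {E}, which is not all of the schema, so we must add further attributes.
{B, E}⁺: BE→ADF adds A, D, F; D→CF adds C → {A, B, C, D, E, F}.
{D, E}⁺: D→CF adds C, F; CDE→ABF adds A, B → {A, B, C, D, E, F}.
Any other superkey contains one of these as a subset, so there are no further candidate keys.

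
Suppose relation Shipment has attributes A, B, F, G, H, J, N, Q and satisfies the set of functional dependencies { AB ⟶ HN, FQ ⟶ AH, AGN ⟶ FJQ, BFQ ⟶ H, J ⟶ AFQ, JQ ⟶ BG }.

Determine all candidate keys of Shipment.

{J}, {A, B, G}, {A, G, N}, {B, F, G, Q}, {F, G, N, Q}

{J}⁺: J→AFQ adds A, F, Q; JQ→BG adds B, G; AB→HN adds H, N → {A, B, F, G, H, J, N, Q}.
{A, B, G}⁺: AB→HN adds H, N; AGN→FJQ adds F, J, Q → {A, B, F, G, H, J, N, Q}.
{A, G, N}⁺: AGN→FJQ adds F, J, Q; JQ→BG adds B; AB→HN adds H → {A, B, F, G, H, J, N, Q}.
{B, F, G, Q}⁺: FQ→AH adds A, H; AB→HN adds N; AGN→FJQ adds J → {A, B, F, G, H, J, N, Q}.
{F, G, N, Q}⁺: FQ→AH adds A, H; AGN→FJQ adds J; JQ→BG adds B → {A, B, F, G, H, J, N, Q}.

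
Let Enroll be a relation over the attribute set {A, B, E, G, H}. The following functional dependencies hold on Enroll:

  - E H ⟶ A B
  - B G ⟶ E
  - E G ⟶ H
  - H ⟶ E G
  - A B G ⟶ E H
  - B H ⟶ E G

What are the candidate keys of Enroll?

{H}⁺: H→EG adds E, G; EH→AB adds A, B → {A, B, E, G, H}.
{B, G}⁺: BG→E adds E; EG→H adds H; EH→AB adds A → {A, B, E, G, H}. Minimal: {G}⁺ = {G}; {B}⁺ = {B} — none reach the full schema.
{E, G}⁺: EG→H adds H; EH→AB adds A, B → {A, B, E, G, H}. Minimal: {G}⁺ = {G}; {E}⁺ = {E} — none reach the full schema.

{H}, {B, G}, {E, G}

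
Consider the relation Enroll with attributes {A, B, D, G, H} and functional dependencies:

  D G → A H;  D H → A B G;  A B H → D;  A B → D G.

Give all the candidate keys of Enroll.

{A, B}, {D, G}, {D, H}

{A, B}⁺: AB→DG adds D, G; DG→AH adds H → {A, B, D, G, H}. Minimal: {B}⁺ = {B}; {A}⁺ = {A} — none reach the full schema.
{D, G}⁺: DG→AH adds A, H; DH→ABG adds B → {A, B, D, G, H}. Minimal: {G}⁺ = {G}; {D}⁺ = {D} — none reach the full schema.
{D, H}⁺: DH→ABG adds A, B, G → {A, B, D, G, H}. Minimal: {H}⁺ = {H}; {D}⁺ = {D} — none reach the full schema.
Any other superkey contains one of these as a subset, so there are no further candidate keys.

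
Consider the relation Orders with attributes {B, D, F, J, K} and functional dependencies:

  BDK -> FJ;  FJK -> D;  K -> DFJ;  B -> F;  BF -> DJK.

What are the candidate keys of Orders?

Attribute B never appears on the right-hand side of any dependency, so B must belong to every candidate key.
{B}⁺ = {B, D, F, J, K}, which is all of the schema, so {B} is the only candidate key.

{B}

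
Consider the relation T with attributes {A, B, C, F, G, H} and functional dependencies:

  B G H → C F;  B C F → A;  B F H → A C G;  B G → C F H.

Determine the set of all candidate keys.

BG, BFH

Attribute B never appears on the right-hand side of any dependency, so B must belong to every candidate key.
{B}⁺ = {B}, which is not all of the schema, so we must add further attributes.
{B, G}⁺: BG→CFH adds C, F, H; BCF→A adds A → {A, B, C, F, G, H}.
{B, F, H}⁺: BFH→ACG adds A, C, G → {A, B, C, F, G, H}.
Any other superkey contains one of these as a subset, so there are no further candidate keys.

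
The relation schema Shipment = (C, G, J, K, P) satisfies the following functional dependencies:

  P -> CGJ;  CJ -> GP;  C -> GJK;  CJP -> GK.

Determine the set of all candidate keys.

{C}⁺: C→GJK adds G, J, K; CJ→GP adds P → {C, G, J, K, P}.
{P}⁺: P→CGJ adds C, G, J; C→GJK adds K → {C, G, J, K, P}.
Any other superkey contains one of these as a subset, so there are no further candidate keys.

C, P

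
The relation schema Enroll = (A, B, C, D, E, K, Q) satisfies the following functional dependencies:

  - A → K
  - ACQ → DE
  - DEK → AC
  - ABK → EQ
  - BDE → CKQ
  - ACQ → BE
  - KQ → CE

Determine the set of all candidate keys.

{A, B}⁺: A→K adds K; ABK→EQ adds E, Q; KQ→CE adds C; ACQ→DE adds D → {A, B, C, D, E, K, Q}.
{A, Q}⁺: A→K adds K; KQ→CE adds C, E; ACQ→DE adds D; ACQ→BE adds B → {A, B, C, D, E, K, Q}.
{B, D, E}⁺: BDE→CKQ adds C, K, Q; DEK→AC adds A → {A, B, C, D, E, K, Q}.
{D, K, Q}⁺: KQ→CE adds C, E; DEK→AC adds A; ACQ→BE adds B → {A, B, C, D, E, K, Q}.
Any other superkey contains one of these as a subset, so there are no further candidate keys.

{A, B}, {A, Q}, {B, D, E}, {D, K, Q}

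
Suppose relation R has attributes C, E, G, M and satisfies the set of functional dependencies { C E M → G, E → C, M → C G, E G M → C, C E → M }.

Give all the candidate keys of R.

Attribute E never appears on the right-hand side of any dependency, so E must belong to every candidate key.
{E}⁺ = {C, E, G, M}, which is all of the schema, so {E} is the only candidate key.

{E}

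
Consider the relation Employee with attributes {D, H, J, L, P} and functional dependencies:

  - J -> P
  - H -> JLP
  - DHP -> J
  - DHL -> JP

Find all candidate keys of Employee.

{D, H}

Attributes D, H never appear on any right-hand side, so every candidate key must contain {D, H}.
{D, H}⁺ = {D, H, J, L, P}, which is all of the schema, so {D, H} is the only candidate key.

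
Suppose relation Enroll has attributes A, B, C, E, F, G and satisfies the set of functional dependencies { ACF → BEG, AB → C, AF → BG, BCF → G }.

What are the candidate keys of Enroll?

{A, F}⁺: AF→BG adds B, G; AB→C adds C; ACF→BEG adds E → {A, B, C, E, F, G}. Minimal: {F}⁺ = {F}; {A}⁺ = {A} — none reach the full schema.

{A, F}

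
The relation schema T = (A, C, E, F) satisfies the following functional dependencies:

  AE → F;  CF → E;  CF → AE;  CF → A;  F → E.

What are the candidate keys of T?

CF, ACE

Attribute C never appears on the right-hand side of any dependency, so C must belong to every candidate key.
{C}⁺ = {C}, which is not all of the schema, so we must add further attributes.
{C, F}⁺: CF→E adds E; CF→AE adds A → {A, C, E, F}.
{A, C, E}⁺: AE→F adds F → {A, C, E, F}.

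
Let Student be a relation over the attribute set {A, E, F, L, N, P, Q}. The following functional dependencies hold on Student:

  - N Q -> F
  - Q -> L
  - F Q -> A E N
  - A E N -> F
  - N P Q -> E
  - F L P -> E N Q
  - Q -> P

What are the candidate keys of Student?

{F, Q}⁺: Q→L adds L; FQ→AEN adds A, E, N; Q→P adds P → {A, E, F, L, N, P, Q}. Minimal: {Q}⁺ = {L, P, Q}; {F}⁺ = {F} — none reach the full schema.
{N, Q}⁺: NQ→F adds F; Q→L adds L; FQ→AEN adds A, E; Q→P adds P → {A, E, F, L, N, P, Q}. Minimal: {Q}⁺ = {L, P, Q}; {N}⁺ = {N} — none reach the full schema.
{F, L, P}⁺: FLP→ENQ adds E, N, Q; FQ→AEN adds A → {A, E, F, L, N, P, Q}. Minimal: {L, P}⁺ = {L, P}; {F, P}⁺ = {F, P}; {F, L}⁺ = {F, L} — none reach the full schema.
{A, E, L, N, P}⁺: AEN→F adds F; FLP→ENQ adds Q → {A, E, F, L, N, P, Q}. Minimal: {E, L, N, P}⁺ = {E, L, N, P}; {A, L, N, P}⁺ = {A, L, N, P}; {A, E, N, P}⁺ = {A, E, F, N, P}; … — none reach the full schema.
Any other superkey contains one of these as a subset, so there are no further candidate keys.

(F, Q), (N, Q), (F, L, P), (A, E, L, N, P)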